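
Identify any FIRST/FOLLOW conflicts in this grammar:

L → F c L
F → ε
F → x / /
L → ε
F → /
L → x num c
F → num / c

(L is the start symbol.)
No FIRST/FOLLOW conflicts.

Nullable non-terminals: F, L.
FIRST sets used below: FIRST(F) = { '/', 'num', 'x', ε }

F: nullable alternative(s) F → ε; FOLLOW(F) = { 'c' }
  F → ε: FIRST \ {ε} = { } — this is the only nullable alternative, skip
  F → x / /: FIRST \ {ε} = { 'x' } — disjoint from FOLLOW(F)
  F → /: FIRST \ {ε} = { '/' } — disjoint from FOLLOW(F)
  F → num / c: FIRST \ {ε} = { 'num' } — disjoint from FOLLOW(F)

L: nullable alternative(s) L → ε; FOLLOW(L) = { $ }
  L → F c L: FIRST \ {ε} = { '/', 'c', 'num', 'x' } — disjoint from FOLLOW(L)
  L → ε: FIRST \ {ε} = { } — this is the only nullable alternative, skip
  L → x num c: FIRST \ {ε} = { 'x' } — disjoint from FOLLOW(L)

No FIRST/FOLLOW conflicts found.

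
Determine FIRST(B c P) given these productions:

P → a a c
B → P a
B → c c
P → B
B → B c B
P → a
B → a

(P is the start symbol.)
FIRST sets of the non-terminals involved (from the grammar, by fixed-point iteration):
  FIRST(B) = { 'a', 'c' }

To compute FIRST(B c P), process the symbols left to right:
Symbol B is a non-terminal. Add FIRST(B) \ {ε} = { 'a', 'c' }
B is not nullable (ε ∉ FIRST(B)), so stop here.
FIRST(B c P) = { 'a', 'c' }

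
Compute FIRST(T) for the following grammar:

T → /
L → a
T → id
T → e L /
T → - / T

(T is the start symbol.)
{ '-', '/', 'e', 'id' }

To compute FIRST(T), examine every production with T on the left-hand side, reading each right-hand side left to right until a non-nullable symbol is reached.

From T → /:
  - '/' is a terminal: add '/' and stop
From T → id:
  - id is a terminal: add 'id' and stop
From T → e L /:
  - e is a terminal: add 'e' and stop
From T → - / T:
  - '-' is a terminal: add '-' and stop

Collecting: FIRST(T) = { '-', '/', 'e', 'id' }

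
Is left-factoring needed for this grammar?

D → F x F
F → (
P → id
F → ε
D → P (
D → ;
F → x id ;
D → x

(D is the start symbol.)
No, left-factoring is not needed

Left-factoring is needed when two productions for the same non-terminal
share a common prefix on the right-hand side.

Productions for D:
  D → F x F
  D → P (
  D → ;
  D → x
Productions for F:
  F → (
  F → ε
  F → x id ;

No common prefixes found.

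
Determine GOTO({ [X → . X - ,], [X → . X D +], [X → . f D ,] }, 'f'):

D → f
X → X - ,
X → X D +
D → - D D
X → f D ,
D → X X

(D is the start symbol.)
{ [D → . - D D], [D → . X X], [D → . f], [X → . X - ,], [X → . X D +], [X → . f D ,], [X → f . D ,] }

GOTO(I, 'f') = CLOSURE({ [A → αX.β] : [A → α.Xβ] ∈ I, X = 'f' })

Items with dot before 'f', with the dot advanced:
  [X → . f D ,] → [X → f . D ,]
Closure of the advanced items:
  [X → f . D ,] has the dot before D: add [D → . f], [D → . - D D], [D → . X X]
  [D → . X X] has the dot before X: add [X → . X - ,], [X → . X D +], [X → . f D ,]

GOTO = { [D → . - D D], [D → . X X], [D → . f], [X → . X - ,], [X → . X D +], [X → . f D ,], [X → f . D ,] }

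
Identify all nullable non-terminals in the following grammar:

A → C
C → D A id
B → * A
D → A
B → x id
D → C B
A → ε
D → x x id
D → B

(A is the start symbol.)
A non-terminal is nullable if it can derive ε (the empty string): either it has an ε-production, or it has a production whose right-hand side consists entirely of nullable non-terminals.

ε-productions: A → ε
So A is immediately nullable.
D → A: every symbol on the right is nullable, so D is nullable too.
No further non-terminal can be added: every production for the remaining non-terminals contains a terminal or a non-nullable non-terminal.
Nullable = { 'A', 'D' }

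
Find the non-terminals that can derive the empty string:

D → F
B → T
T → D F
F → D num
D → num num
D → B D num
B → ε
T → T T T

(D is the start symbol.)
A non-terminal is nullable if it can derive ε (the empty string): either it has an ε-production, or it has a production whose right-hand side consists entirely of nullable non-terminals.

ε-productions: B → ε
So B is immediately nullable.
No further non-terminal can be added: every production for the remaining non-terminals contains a terminal or a non-nullable non-terminal.
Nullable = { 'B' }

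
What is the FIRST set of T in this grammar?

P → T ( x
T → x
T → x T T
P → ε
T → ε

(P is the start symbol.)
To compute FIRST(T), examine every production with T on the left-hand side, reading each right-hand side left to right until a non-nullable symbol is reached.

From T → x:
  - x is a terminal: add 'x' and stop
From T → x T T:
  - x is a terminal: add 'x' and stop
From T → ε:
  - ε-production, so ε ∈ FIRST(T)

Collecting: FIRST(T) = { 'x', ε }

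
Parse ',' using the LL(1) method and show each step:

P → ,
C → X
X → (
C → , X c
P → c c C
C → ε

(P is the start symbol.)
LL(1) parsing maintains a stack (initially the start symbol over $) and the input. At each step: if the stack top is a terminal, match it against the current input token; if it is a non-terminal N, replace it with the RHS of M[N, lookahead] (the unique production whose predict set contains the lookahead).

Stack is shown with the top on the left.

Stack  Input  Action
--------------------
P $    , $    output P → ,
, $    , $    match ','
$      $      accept

The string is accepted.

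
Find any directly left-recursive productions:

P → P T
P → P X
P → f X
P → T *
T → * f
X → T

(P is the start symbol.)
Yes, P is left-recursive

P → P T: LEFT RECURSIVE (starts with P)
P → P X: LEFT RECURSIVE (starts with P)
P → f X: starts with f
P → T *: starts with T
T → * f: starts with '*'
X → T: starts with T

The grammar has direct left recursion on: P.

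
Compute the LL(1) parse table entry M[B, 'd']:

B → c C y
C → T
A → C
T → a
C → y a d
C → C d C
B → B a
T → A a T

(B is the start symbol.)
To find M[B, 'd'], we find productions for B where 'd' is in the predict set (PREDICT(N → α) = (FIRST(α) \ {ε}) ∪ (FOLLOW(N) if α ⇒* ε)).

Relevant sets:
  FIRST(B) = { 'c' }

B → c C y: PREDICT = { 'c' }
B → B a: PREDICT = { 'c' }

M[B, 'd'] is empty (no production applies)

Answer: Empty (error entry)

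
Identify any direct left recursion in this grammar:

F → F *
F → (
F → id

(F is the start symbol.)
F → F *: LEFT RECURSIVE (starts with F)
F → (: starts with '('
F → id: starts with id

The grammar has direct left recursion on: F.

Answer: Yes, F is left-recursive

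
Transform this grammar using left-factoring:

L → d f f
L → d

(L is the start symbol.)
L → d L'
L' → f f
L' → ε

Left-factoring transforms A → αβ₁ | αβ₂ into A → αA' and A' → β₁ | β₂
(α is the longest common prefix among the alternatives). Repeat until
no nonterminal has two alternatives with a common prefix.

Round 1: L has alternatives sharing prefix 'd'. Introduce L': L → d L'
  Add: L' → f f
  Add: L' → ε

No remaining common prefixes — done.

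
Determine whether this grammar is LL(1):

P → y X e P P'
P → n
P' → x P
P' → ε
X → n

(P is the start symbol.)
Relevant sets:
  FOLLOW(P') = { $, 'x' }

For P:
  PREDICT(P → y X e P P') = { 'y' }
  PREDICT(P → n) = { 'n' }
For P':
  PREDICT(P' → x P) = { 'x' }
  PREDICT(P' → ε) = { $, 'x' }
X has a single production, so nothing to check there.

Conflict found: Predict set conflict for P': { 'x' }
The grammar is NOT LL(1).

Answer: No. Predict set conflict for P': { 'x' }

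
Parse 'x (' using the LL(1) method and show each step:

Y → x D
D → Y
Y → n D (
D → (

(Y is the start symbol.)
LL(1) parsing maintains a stack (initially the start symbol over $) and the input. At each step: if the stack top is a terminal, match it against the current input token; if it is a non-terminal N, replace it with the RHS of M[N, lookahead] (the unique production whose predict set contains the lookahead).

Stack is shown with the top on the left.

Stack  Input  Action
--------------------
Y $    x ( $  output Y → x D
x D $  x ( $  match 'x'
D $    ( $    output D → (
( $    ( $    match '('
$      $      accept

The string is accepted.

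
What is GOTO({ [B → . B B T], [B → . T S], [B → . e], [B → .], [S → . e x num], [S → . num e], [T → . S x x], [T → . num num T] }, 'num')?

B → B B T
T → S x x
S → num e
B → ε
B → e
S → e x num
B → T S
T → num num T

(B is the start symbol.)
GOTO(I, 'num') = CLOSURE({ [A → αX.β] : [A → α.Xβ] ∈ I, X = 'num' })

Items with dot before 'num', with the dot advanced:
  [S → . num e] → [S → num . e]
  [T → . num num T] → [T → num . num T]
Closure adds nothing (no advanced item has the dot before a non-terminal).

GOTO = { [S → num . e], [T → num . num T] }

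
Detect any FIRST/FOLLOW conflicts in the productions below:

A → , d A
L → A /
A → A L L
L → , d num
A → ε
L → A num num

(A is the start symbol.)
Yes. A → ',' d A with FOLLOW(A) on { ',' }; A → A L L with FOLLOW(A) on { ',', '/', 'num' }

Nullable non-terminals: A.
FIRST sets used below: FIRST(A) = { ',', '/', 'num', ε }, FIRST(L) = { ',', '/', 'num' }

A: nullable alternative(s) A → ε; FOLLOW(A) = { $, ',', '/', 'num' }
  A → , d A: FIRST \ {ε} = { ',' } — overlaps FOLLOW(A) on { ',' }: CONFLICT
  A → A L L: FIRST \ {ε} = { ',', '/', 'num' } — overlaps FOLLOW(A) on { ',', '/', 'num' }: CONFLICT
  A → ε: FIRST \ {ε} = { } — this is the only nullable alternative, skip

L has no nullable alternative, so no FIRST/FOLLOW check is needed there.

So the grammar has 2 FIRST/FOLLOW conflicts (marked CONFLICT above).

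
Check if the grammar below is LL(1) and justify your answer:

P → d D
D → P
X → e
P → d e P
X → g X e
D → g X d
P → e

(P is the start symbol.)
Relevant sets:
  FIRST(P) = { 'd', 'e' }

For P:
  PREDICT(P → d D) = { 'd' }
  PREDICT(P → d e P) = { 'd' }
  PREDICT(P → e) = { 'e' }
For D:
  PREDICT(D → P) = { 'd', 'e' }
  PREDICT(D → g X d) = { 'g' }
For X:
  PREDICT(X → e) = { 'e' }
  PREDICT(X → g X e) = { 'g' }

Conflict found: Predict set conflict for P: { 'd' }
The grammar is NOT LL(1).

Answer: No. Predict set conflict for P: { 'd' }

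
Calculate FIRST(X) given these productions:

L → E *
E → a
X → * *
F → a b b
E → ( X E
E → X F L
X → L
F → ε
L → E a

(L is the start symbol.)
{ '(', '*', 'a' }

FIRST sets of the other non-terminals involved (by the same procedure, iterated to a fixed point):
  FIRST(L) = { '(', '*', 'a' }

From X → * *:
  - '*' is a terminal: add '*' and stop
From X → L:
  - L is a non-terminal: add FIRST(L) \ {ε} = { '(', '*', 'a' }
    L is not nullable, so stop

Collecting: FIRST(X) = { '(', '*', 'a' }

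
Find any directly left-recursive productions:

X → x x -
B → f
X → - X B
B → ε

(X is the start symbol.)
No direct left recursion

Direct left recursion occurs when N → N α for some non-terminal N (the right-hand side begins with the left-hand side itself).

X → x x -: starts with x
B → f: starts with f
X → - X B: starts with '-'
B → ε: starts with ε

No direct left recursion found.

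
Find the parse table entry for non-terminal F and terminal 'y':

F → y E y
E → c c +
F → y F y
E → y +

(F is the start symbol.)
To find M[F, 'y'], we find productions for F where 'y' is in the predict set (PREDICT(N → α) = (FIRST(α) \ {ε}) ∪ (FOLLOW(N) if α ⇒* ε)).

F → y E y: PREDICT = { 'y' }
  'y' is in predict set, so this production goes in M[F, 'y']
F → y F y: PREDICT = { 'y' }
  'y' is in predict set, so this production goes in M[F, 'y']

M[F, 'y'] = F → y E y, F → y F y  (a multiply-defined cell — the grammar is not LL(1))

Answer: F → y E y, F → y F y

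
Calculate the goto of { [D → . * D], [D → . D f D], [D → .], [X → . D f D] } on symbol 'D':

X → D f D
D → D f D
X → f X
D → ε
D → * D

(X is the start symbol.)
{ [D → D . f D], [X → D . f D] }

GOTO(I, 'D') = CLOSURE({ [A → αX.β] : [A → α.Xβ] ∈ I, X = 'D' })

Items with dot before 'D', with the dot advanced:
  [D → . D f D] → [D → D . f D]
  [X → . D f D] → [X → D . f D]
Closure adds nothing (no advanced item has the dot before a non-terminal).

GOTO = { [D → D . f D], [X → D . f D] }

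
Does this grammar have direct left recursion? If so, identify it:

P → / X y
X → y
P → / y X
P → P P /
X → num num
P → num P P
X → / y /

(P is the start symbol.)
Yes, P is left-recursive

Direct left recursion occurs when N → N α for some non-terminal N (the right-hand side begins with the left-hand side itself).

P → / X y: starts with '/'
X → y: starts with y
P → / y X: starts with '/'
P → P P /: LEFT RECURSIVE (starts with P)
X → num num: starts with num
P → num P P: starts with num
X → / y /: starts with '/'

The grammar has direct left recursion on: P.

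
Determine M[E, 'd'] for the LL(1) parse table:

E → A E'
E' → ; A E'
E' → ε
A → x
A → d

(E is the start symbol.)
To find M[E, 'd'], we find productions for E where 'd' is in the predict set (PREDICT(N → α) = (FIRST(α) \ {ε}) ∪ (FOLLOW(N) if α ⇒* ε)).

Relevant sets:
  FIRST(A) = { 'd', 'x' }

E → A E': PREDICT = { 'd', 'x' }
  'd' is in predict set, so this production goes in M[E, 'd']

M[E, 'd'] = E → A E'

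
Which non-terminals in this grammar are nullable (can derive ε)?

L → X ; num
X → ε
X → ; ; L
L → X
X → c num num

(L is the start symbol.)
{ 'L', 'X' }

A non-terminal is nullable if it can derive ε (the empty string): either it has an ε-production, or it has a production whose right-hand side consists entirely of nullable non-terminals.

ε-productions: X → ε
So X is immediately nullable.
L → X: every symbol on the right is nullable, so L is nullable too.
Every non-terminal is now nullable.
Nullable = { 'L', 'X' }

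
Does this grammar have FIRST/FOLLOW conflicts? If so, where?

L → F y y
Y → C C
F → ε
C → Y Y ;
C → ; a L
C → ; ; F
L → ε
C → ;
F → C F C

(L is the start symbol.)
Yes. L → F y y with FOLLOW(L) on { ';', 'y' }; F → C F C with FOLLOW(F) on { ';' }

Nullable non-terminals: F, L.
FIRST sets used below: FIRST(C) = { ';' }, FIRST(F) = { ';', ε }

F: nullable alternative(s) F → ε; FOLLOW(F) = { ';', 'y' }
  F → ε: FIRST \ {ε} = { } — this is the only nullable alternative, skip
  F → C F C: FIRST \ {ε} = { ';' } — overlaps FOLLOW(F) on { ';' }: CONFLICT

L: nullable alternative(s) L → ε; FOLLOW(L) = { $, ';', 'y' }
  L → F y y: FIRST \ {ε} = { ';', 'y' } — overlaps FOLLOW(L) on { ';', 'y' }: CONFLICT
  L → ε: FIRST \ {ε} = { } — this is the only nullable alternative, skip

C, Y have no nullable alternative, so no FIRST/FOLLOW check is needed there.

So the grammar has 2 FIRST/FOLLOW conflicts (marked CONFLICT above).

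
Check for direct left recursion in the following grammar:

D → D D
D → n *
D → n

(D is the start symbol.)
Direct left recursion occurs when N → N α for some non-terminal N (the right-hand side begins with the left-hand side itself).

D → D D: LEFT RECURSIVE (starts with D)
D → n *: starts with n
D → n: starts with n

The grammar has direct left recursion on: D.

Answer: Yes, D is left-recursive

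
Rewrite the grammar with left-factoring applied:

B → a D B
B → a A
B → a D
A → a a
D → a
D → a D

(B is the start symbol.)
B → a B'
B' → D B''
B'' → B
B'' → ε
B' → A
A → a a
D → a D'
D' → ε
D' → D

Left-factoring transforms A → αβ₁ | αβ₂ into A → αA' and A' → β₁ | β₂
(α is the longest common prefix among the alternatives). Repeat until
no nonterminal has two alternatives with a common prefix.

Round 1: B has alternatives sharing prefix 'a'. Introduce B': B → a B'
  Add: B' → D B
  Add: B' → A
  Add: B' → D

Round 2: B' has alternatives sharing prefix 'D'. Introduce B'': B' → D B''
  Add: B'' → B
  Add: B'' → ε

Round 3: D has alternatives sharing prefix 'a'. Introduce D': D → a D'
  Add: D' → ε
  Add: D' → D

No remaining common prefixes — done.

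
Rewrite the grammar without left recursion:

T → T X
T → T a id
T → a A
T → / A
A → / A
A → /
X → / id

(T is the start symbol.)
T is directly left-recursive. The standard transformation for
  A → A α₁ | ... | A α_m | β₁ | ... | β_n
is
  A  → β₁ A' | ... | β_n A'
  A' → α₁ A' | ... | α_m A' | ε

T → a A becomes T → a A T'
T → / A becomes T → / A T'
T → T X becomes T' → X T'
T → T a id becomes T' → a id T'
Add T' → ε

Productions for other non-terminals are unchanged:
  A → / A
  A → /
  X → / id

Resulting grammar:
T → a A T'
T → / A T'
T' → X T'
T' → a id T'
T' → ε
A → / A
A → /
X → / id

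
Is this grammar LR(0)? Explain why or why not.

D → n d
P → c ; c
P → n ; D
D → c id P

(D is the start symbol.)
Yes, the grammar is LR(0)

A grammar is LR(0) if no state in the canonical LR(0) collection has:
  - both a shift item (dot before a terminal) and a complete item (shift-reduce conflict), or
  - two or more complete items (reduce-reduce conflict; the accept item [D' → D .] counts as a complete item here).

Augment with D' → D and build the canonical LR(0) collection (I0 = CLOSURE({[D' → . D]}), then GOTO on every symbol after a dot until no new states appear). It has 13 states:
  I0: { [D → . c id P], [D → . n d], [D' → . D] }  — shift
  I1: { [D' → D .] }  — accept
  I2: { [D → c . id P] }  — shift
  I3: { [D → n . d] }  — shift
  I4: { [D → n d .] }  — reduce
  I5: { [D → c id . P], [P → . c ; c], [P → . n ; D] }  — shift
  I6: { [D → c id P .] }  — reduce
  I7: { [P → c . ; c] }  — shift
  I8: { [P → n . ; D] }  — shift
  I9: { [D → . c id P], [D → . n d], [P → n ; . D] }  — shift
  I10: { [P → n ; D .] }  — reduce
  I11: { [P → c ; . c] }  — shift
  I12: { [P → c ; c .] }  — reduce

Every state is either a pure shift/goto state or contains exactly one complete item and nothing to shift — no conflicts. The grammar is LR(0).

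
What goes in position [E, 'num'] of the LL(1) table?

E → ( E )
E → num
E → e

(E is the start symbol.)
E → num

To find M[E, 'num'], we find productions for E where 'num' is in the predict set (PREDICT(N → α) = (FIRST(α) \ {ε}) ∪ (FOLLOW(N) if α ⇒* ε)).

E → ( E ): PREDICT = { '(' }
E → num: PREDICT = { 'num' }
  'num' is in predict set, so this production goes in M[E, 'num']
E → e: PREDICT = { 'e' }

M[E, 'num'] = E → num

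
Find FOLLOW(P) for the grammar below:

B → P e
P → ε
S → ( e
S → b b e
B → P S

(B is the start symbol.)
{ '(', 'b', 'e' }

To compute FOLLOW(P), find every occurrence of P on a right-hand side N → α P β: add FIRST(β) \ {ε}, and if β is empty or nullable also add FOLLOW(N). Iterate to a fixed point.

In B → P e: P is followed by e, add FIRST(e) \ {ε} = { 'e' }
In B → P S: P is followed by S, add FIRST(S) \ {ε} = { '(', 'b' }

Taking the union: FOLLOW(P) = { '(', 'b', 'e' }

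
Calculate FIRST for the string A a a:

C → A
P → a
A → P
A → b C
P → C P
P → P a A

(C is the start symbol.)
FIRST sets of the non-terminals involved (from the grammar, by fixed-point iteration):
  FIRST(A) = { 'a', 'b' }

To compute FIRST(A a a), process the symbols left to right:
Symbol A is a non-terminal. Add FIRST(A) \ {ε} = { 'a', 'b' }
A is not nullable (ε ∉ FIRST(A)), so stop here.
FIRST(A a a) = { 'a', 'b' }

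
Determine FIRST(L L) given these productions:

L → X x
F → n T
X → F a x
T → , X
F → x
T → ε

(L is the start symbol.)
{ 'n', 'x' }

FIRST sets of the non-terminals involved (from the grammar, by fixed-point iteration):
  FIRST(L) = { 'n', 'x' }

To compute FIRST(L L), process the symbols left to right:
Symbol L is a non-terminal. Add FIRST(L) \ {ε} = { 'n', 'x' }
L is not nullable (ε ∉ FIRST(L)), so stop here.
FIRST(L L) = { 'n', 'x' }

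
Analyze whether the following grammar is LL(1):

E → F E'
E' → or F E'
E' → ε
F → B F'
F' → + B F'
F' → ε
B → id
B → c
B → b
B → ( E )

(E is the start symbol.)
A grammar is LL(1) if for each non-terminal N with multiple productions, the predict sets of those productions are pairwise disjoint, where PREDICT(N → α) = (FIRST(α) \ {ε}) ∪ (FOLLOW(N) if α ⇒* ε).

Relevant sets:
  FOLLOW(E') = { $, ')' }
  FOLLOW(F') = { $, ')', 'or' }

For E':
  PREDICT(E' → or F E') = { 'or' }
  PREDICT(E' → ε) = { $, ')' }
For F':
  PREDICT(F' → '+' B F') = { '+' }
  PREDICT(F' → ε) = { $, ')', 'or' }
For B:
  PREDICT(B → id) = { 'id' }
  PREDICT(B → c) = { 'c' }
  PREDICT(B → b) = { 'b' }
  PREDICT(B → '(' E ')') = { '(' }
E, F have a single production, so nothing to check there.

All predict sets are disjoint. The grammar IS LL(1).

Answer: Yes, the grammar is LL(1).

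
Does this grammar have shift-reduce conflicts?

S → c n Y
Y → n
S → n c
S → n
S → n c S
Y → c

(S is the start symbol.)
Yes — I3: [S → n .] vs [S → n . c]; I4: [S → n c .] vs [S → . c n Y]

A shift-reduce conflict occurs when an LR(0) state has both:
  - a complete (reduce) item [A → α .] (dot at the end), and
  - a shift item [B → β . c γ] (dot before a terminal).

Augment with S' → S and build the canonical LR(0) collection (I0 = CLOSURE({[S' → . S]}), then GOTO on every symbol after a dot until no new states appear). It has 10 states:
  I0: { [S → . c n Y], [S → . n c S], [S → . n c], [S → . n], [S' → . S] }  — shift
  I1: { [S' → S .] }  — accept
  I2: { [S → c . n Y] }  — shift
  I3: { [S → n . c S], [S → n . c], [S → n .] }  — shift, reduce
  I4: { [S → . c n Y], [S → . n c S], [S → . n c], [S → . n], [S → n c . S], [S → n c .] }  — shift, reduce
  I5: { [S → n c S .] }  — reduce
  I6: { [S → c n . Y], [Y → . c], [Y → . n] }  — shift
  I7: { [S → c n Y .] }  — reduce
  I8: { [Y → c .] }  — reduce
  I9: { [Y → n .] }  — reduce

I3 contains reduce item [S → n .] and shift items [S → n . c], [S → n . c S] — shift-reduce conflict.
I4 contains reduce item [S → n c .] and shift items [S → . c n Y], [S → . n], [S → . n c], [S → . n c S] — shift-reduce conflict.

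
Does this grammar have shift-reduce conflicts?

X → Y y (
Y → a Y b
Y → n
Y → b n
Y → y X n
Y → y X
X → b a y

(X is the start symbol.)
A shift-reduce conflict occurs when an LR(0) state has both:
  - a complete (reduce) item [A → α .] (dot at the end), and
  - a shift item [B → β . c γ] (dot before a terminal).

Augment with X' → X and build the canonical LR(0) collection (I0 = CLOSURE({[X' → . X]}), then GOTO on every symbol after a dot until no new states appear). It has 17 states:
  I0: { [X → . Y y (], [X → . b a y], [X' → . X], [Y → . a Y b], [Y → . b n], [Y → . n], [Y → . y X n], [Y → . y X] }  — shift
  I1: { [X' → X .] }  — accept
  I2: { [X → Y . y (] }  — shift
  I3: { [Y → . a Y b], [Y → . b n], [Y → . n], [Y → . y X n], [Y → . y X], [Y → a . Y b] }  — shift
  I4: { [X → b . a y], [Y → b . n] }  — shift
  I5: { [Y → n .] }  — reduce
  I6: { [X → . Y y (], [X → . b a y], [Y → . a Y b], [Y → . b n], [Y → . n], [Y → . y X n], [Y → . y X], [Y → y . X n], [Y → y . X] }  — shift
  I7: { [Y → y X . n], [Y → y X .] }  — shift, reduce
  I8: { [Y → y X n .] }  — reduce
  I9: { [X → b a . y] }  — shift
  I10: { [Y → b n .] }  — reduce
  I11: { [X → b a y .] }  — reduce
  I12: { [Y → a Y . b] }  — shift
  I13: { [Y → b . n] }  — shift
  I14: { [Y → a Y b .] }  — reduce
  I15: { [X → Y y . (] }  — shift
  I16: { [X → Y y ( .] }  — reduce

I7 contains reduce item [Y → y X .] and shift item [Y → y X . n] — shift-reduce conflict.

Answer: Yes — I7: [Y → y X .] vs [Y → y X . n]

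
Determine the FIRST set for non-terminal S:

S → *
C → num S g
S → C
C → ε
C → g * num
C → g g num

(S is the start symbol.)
{ '*', 'g', 'num', ε }

FIRST sets of the other non-terminals involved (by the same procedure, iterated to a fixed point):
  FIRST(C) = { 'g', 'num', ε }

From S → *:
  - '*' is a terminal: add '*' and stop
From S → C:
  - C is a non-terminal: add FIRST(C) \ {ε} = { 'g', 'num' }
    C is nullable and nothing follows, so the whole right-hand side can vanish: ε ∈ FIRST(S)

Collecting: FIRST(S) = { '*', 'g', 'num', ε }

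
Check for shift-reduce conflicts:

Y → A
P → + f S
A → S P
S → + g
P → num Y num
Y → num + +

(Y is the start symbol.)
No shift-reduce conflicts

A shift-reduce conflict occurs when an LR(0) state has both:
  - a complete (reduce) item [A → α .] (dot at the end), and
  - a shift item [B → β . c γ] (dot before a terminal).

Augment with Y' → Y and build the canonical LR(0) collection (I0 = CLOSURE({[Y' → . Y]}), then GOTO on every symbol after a dot until no new states appear). It has 16 states:
  I0: { [A → . S P], [S → . + g], [Y → . A], [Y → . num + +], [Y' → . Y] }  — shift
  I1: { [S → + . g] }  — shift
  I2: { [Y → A .] }  — reduce
  I3: { [A → S . P], [P → . + f S], [P → . num Y num] }  — shift
  I4: { [Y' → Y .] }  — accept
  I5: { [Y → num . + +] }  — shift
  I6: { [Y → num + . +] }  — shift
  I7: { [Y → num + + .] }  — reduce
  I8: { [P → + . f S] }  — shift
  I9: { [A → S P .] }  — reduce
  I10: { [A → . S P], [P → num . Y num], [S → . + g], [Y → . A], [Y → . num + +] }  — shift
  I11: { [P → num Y . num] }  — shift
  I12: { [P → num Y num .] }  — reduce
  I13: { [P → + f . S], [S → . + g] }  — shift
  I14: { [P → + f S .] }  — reduce
  I15: { [S → + g .] }  — reduce

No state contains both a complete item and a shift item.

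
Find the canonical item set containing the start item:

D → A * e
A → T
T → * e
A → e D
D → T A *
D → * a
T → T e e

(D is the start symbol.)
{ [A → . T], [A → . e D], [D → . * a], [D → . A * e], [D → . T A *], [D' → . D], [T → . * e], [T → . T e e] }

First, augment the grammar with D' → D
I₀ = CLOSURE({ [D' → . D] }):
  [D' → . D] has the dot before D: add [D → . A * e], [D → . T A *], [D → . * a]
  [D → . A * e] has the dot before A: add [A → . T], [A → . e D]
  [D → . T A *] has the dot before T: add [T → . * e], [T → . T e e]
No further items can be added.

I₀ = { [A → . T], [A → . e D], [D → . * a], [D → . A * e], [D → . T A *], [D' → . D], [T → . * e], [T → . T e e] }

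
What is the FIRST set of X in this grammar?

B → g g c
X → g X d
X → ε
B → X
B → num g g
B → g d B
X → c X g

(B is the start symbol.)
{ 'c', 'g', ε }

From X → g X d:
  - g is a terminal: add 'g' and stop
From X → ε:
  - ε-production, so ε ∈ FIRST(X)
From X → c X g:
  - c is a terminal: add 'c' and stop

Collecting: FIRST(X) = { 'c', 'g', ε }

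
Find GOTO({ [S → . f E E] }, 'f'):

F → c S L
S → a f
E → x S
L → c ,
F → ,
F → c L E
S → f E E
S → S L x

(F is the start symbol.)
GOTO(I, 'f') = CLOSURE({ [A → αX.β] : [A → α.Xβ] ∈ I, X = 'f' })

Items with dot before 'f', with the dot advanced:
  [S → . f E E] → [S → f . E E]
Closure of the advanced items:
  [S → f . E E] has the dot before E: add [E → . x S]

GOTO = { [E → . x S], [S → f . E E] }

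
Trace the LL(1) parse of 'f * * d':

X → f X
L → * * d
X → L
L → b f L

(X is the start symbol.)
LL(1) parsing maintains a stack (initially the start symbol over $) and the input. At each step: if the stack top is a terminal, match it against the current input token; if it is a non-terminal N, replace it with the RHS of M[N, lookahead] (the unique production whose predict set contains the lookahead).

Stack is shown with the top on the left.

Stack    Input      Action
--------------------------
X $      f * * d $  output X → f X
f X $    f * * d $  match 'f'
X $      * * d $    output X → L
L $      * * d $    output L → * * d
* * d $  * * d $    match '*'
* d $    * d $      match '*'
d $      d $        match 'd'
$        $          accept

The string is accepted.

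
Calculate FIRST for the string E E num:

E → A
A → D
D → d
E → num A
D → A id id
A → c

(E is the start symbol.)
FIRST sets of the non-terminals involved (from the grammar, by fixed-point iteration):
  FIRST(E) = { 'c', 'd', 'num' }

To compute FIRST(E E num), process the symbols left to right:
Symbol E is a non-terminal. Add FIRST(E) \ {ε} = { 'c', 'd', 'num' }
E is not nullable (ε ∉ FIRST(E)), so stop here.
FIRST(E E num) = { 'c', 'd', 'num' }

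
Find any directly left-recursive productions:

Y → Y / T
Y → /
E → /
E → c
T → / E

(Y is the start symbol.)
Yes, Y is left-recursive

Y → Y / T: LEFT RECURSIVE (starts with Y)
Y → /: starts with '/'
E → /: starts with '/'
E → c: starts with c
T → / E: starts with '/'

The grammar has direct left recursion on: Y.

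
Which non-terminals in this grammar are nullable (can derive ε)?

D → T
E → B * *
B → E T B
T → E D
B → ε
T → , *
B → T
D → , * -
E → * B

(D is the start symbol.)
A non-terminal is nullable if it can derive ε (the empty string): either it has an ε-production, or it has a production whose right-hand side consists entirely of nullable non-terminals.

ε-productions: B → ε
So B is immediately nullable.
No further non-terminal can be added: every production for the remaining non-terminals contains a terminal or a non-nullable non-terminal.
Nullable = { 'B' }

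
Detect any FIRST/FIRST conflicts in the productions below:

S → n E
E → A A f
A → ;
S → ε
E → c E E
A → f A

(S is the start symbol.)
No FIRST/FIRST conflicts.

FIRST sets of the non-terminals at (or reachable through a nullable prefix from) the front of some alternative:
  FIRST(A) = { ';', 'f' }

Productions for S:
  S → n E: FIRST = { 'n' }
  S → ε: FIRST = { ε }
Productions for E:
  E → A A f: FIRST = { ';', 'f' }
  E → c E E: FIRST = { 'c' }
Productions for A:
  A → ;: FIRST = { ';' }
  A → f A: FIRST = { 'f' }

All alternatives of each non-terminal have pairwise disjoint FIRST sets.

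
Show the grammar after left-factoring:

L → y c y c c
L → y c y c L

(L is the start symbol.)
Left-factoring transforms A → αβ₁ | αβ₂ into A → αA' and A' → β₁ | β₂
(α is the longest common prefix among the alternatives). Repeat until
no nonterminal has two alternatives with a common prefix.

Round 1: L has alternatives sharing prefix 'y c y c'. Introduce L': L → y c y c L'
  Add: L' → c
  Add: L' → L

No remaining common prefixes — done.

Resulting grammar:
L → y c y c L'
L' → c
L' → L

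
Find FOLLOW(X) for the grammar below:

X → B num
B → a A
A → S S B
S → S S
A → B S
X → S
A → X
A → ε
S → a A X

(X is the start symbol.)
{ $, 'a', 'num' }

To compute FOLLOW(X), find every occurrence of X on a right-hand side N → α X β: add FIRST(β) \ {ε}, and if β is empty or nullable also add FOLLOW(N). Iterate to a fixed point.

X is the start symbol, so $ ∈ FOLLOW(X).
In A → X: X is at the end, add FOLLOW(A)
In S → a A X: X is at the end, add FOLLOW(S)

The FOLLOW sets referred to above (computed the same way, to a fixed point):
  FOLLOW(A) = { 'a', 'num' }
  FOLLOW(S) = { $, 'a', 'num' }

Taking the union: FOLLOW(X) = { $, 'a', 'num' }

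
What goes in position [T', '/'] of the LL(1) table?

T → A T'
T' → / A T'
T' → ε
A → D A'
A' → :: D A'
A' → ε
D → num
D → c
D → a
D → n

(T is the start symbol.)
T' → / A T'

To find M[T', '/'], we find productions for T' where '/' is in the predict set (PREDICT(N → α) = (FIRST(α) \ {ε}) ∪ (FOLLOW(N) if α ⇒* ε)).

Relevant sets:
  FOLLOW(T') = { $ }

T' → / A T': PREDICT = { '/' }
  '/' is in predict set, so this production goes in M[T', '/']
T' → ε: PREDICT = { $ }

M[T', '/'] = T' → / A T'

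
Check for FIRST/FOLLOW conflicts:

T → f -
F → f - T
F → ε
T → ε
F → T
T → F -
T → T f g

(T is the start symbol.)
Yes. T → f '-' with FOLLOW(T) on { 'f' }; T → F '-' with FOLLOW(T) on { '-', 'f' }; T → T f g with FOLLOW(T) on { '-', 'f' }; F → T with FOLLOW(F) on { '-' }

Nullable non-terminals: F, T.
FIRST sets used below: FIRST(T) = { '-', 'f', ε }, FIRST(F) = { '-', 'f', ε }

F: nullable alternative(s) F → ε, F → T; FOLLOW(F) = { '-' }
  F → f - T: FIRST \ {ε} = { 'f' } — disjoint from FOLLOW(F)
  F → ε: FIRST \ {ε} = { } — disjoint from FOLLOW(F)
  F → T: FIRST \ {ε} = { '-', 'f' } — overlaps FOLLOW(F) on { '-' }: CONFLICT

T: nullable alternative(s) T → ε; FOLLOW(T) = { $, '-', 'f' }
  T → f -: FIRST \ {ε} = { 'f' } — overlaps FOLLOW(T) on { 'f' }: CONFLICT
  T → ε: FIRST \ {ε} = { } — this is the only nullable alternative, skip
  T → F -: FIRST \ {ε} = { '-', 'f' } — overlaps FOLLOW(T) on { '-', 'f' }: CONFLICT
  T → T f g: FIRST \ {ε} = { '-', 'f' } — overlaps FOLLOW(T) on { '-', 'f' }: CONFLICT

So the grammar has 4 FIRST/FOLLOW conflicts (marked CONFLICT above).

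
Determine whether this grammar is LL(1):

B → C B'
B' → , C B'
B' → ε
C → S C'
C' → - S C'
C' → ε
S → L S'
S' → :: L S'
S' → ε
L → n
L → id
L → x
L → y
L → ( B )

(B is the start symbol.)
Relevant sets:
  FOLLOW(B') = { $, ')' }
  FOLLOW(C') = { $, ')', ',' }
  FOLLOW(S') = { $, ')', ',', '-' }

For B':
  PREDICT(B' → ',' C B') = { ',' }
  PREDICT(B' → ε) = { $, ')' }
For C':
  PREDICT(C' → '-' S C') = { '-' }
  PREDICT(C' → ε) = { $, ')', ',' }
For S':
  PREDICT(S' → :: L S') = { '::' }
  PREDICT(S' → ε) = { $, ')', ',', '-' }
For L:
  PREDICT(L → n) = { 'n' }
  PREDICT(L → id) = { 'id' }
  PREDICT(L → x) = { 'x' }
  PREDICT(L → y) = { 'y' }
  PREDICT(L → '(' B ')') = { '(' }
B, C, S have a single production, so nothing to check there.

All predict sets are disjoint. The grammar IS LL(1).

Answer: Yes, the grammar is LL(1).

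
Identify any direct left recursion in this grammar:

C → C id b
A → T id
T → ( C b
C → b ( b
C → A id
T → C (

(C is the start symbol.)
Yes, C is left-recursive

Direct left recursion occurs when N → N α for some non-terminal N (the right-hand side begins with the left-hand side itself).

C → C id b: LEFT RECURSIVE (starts with C)
A → T id: starts with T
T → ( C b: starts with '('
C → b ( b: starts with b
C → A id: starts with A
T → C (: starts with C

The grammar has direct left recursion on: C.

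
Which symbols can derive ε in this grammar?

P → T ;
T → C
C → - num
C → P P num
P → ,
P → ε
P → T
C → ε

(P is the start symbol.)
{ 'C', 'P', 'T' }

A non-terminal is nullable if it can derive ε (the empty string): either it has an ε-production, or it has a production whose right-hand side consists entirely of nullable non-terminals.

ε-productions: P → ε, C → ε
So P, C are immediately nullable.
T → C: every symbol on the right is nullable, so T is nullable too.
Every non-terminal is now nullable.
Nullable = { 'C', 'P', 'T' }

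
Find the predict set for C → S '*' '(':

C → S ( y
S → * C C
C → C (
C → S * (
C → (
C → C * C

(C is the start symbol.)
PREDICT(C → S '*' '(') = (FIRST(RHS) \ {ε}) ∪ (FOLLOW(C) if ε ∈ FIRST(RHS), i.e. RHS ⇒* ε)
FIRST(S) = { '*' }
FIRST(S '*' '(') = { '*' }
ε ∉ FIRST(S '*' '('), so FOLLOW(C) is not added.
PREDICT(C → S '*' '(') = { '*' }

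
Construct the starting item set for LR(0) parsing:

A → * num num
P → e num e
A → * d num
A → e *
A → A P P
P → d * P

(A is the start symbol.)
First, augment the grammar with A' → A
I₀ = CLOSURE({ [A' → . A] }):
  [A' → . A] has the dot before A: add [A → . * num num], [A → . * d num], [A → . e *], [A → . A P P]
No further items can be added.

I₀ = { [A → . * d num], [A → . * num num], [A → . A P P], [A → . e *], [A' → . A] }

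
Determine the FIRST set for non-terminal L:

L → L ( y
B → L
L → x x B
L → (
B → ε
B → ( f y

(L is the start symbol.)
To compute FIRST(L), examine every production with L on the left-hand side, reading each right-hand side left to right until a non-nullable symbol is reached.

From L → L ( y:
  - L is the symbol being defined: contributes nothing new
    L is not nullable, so stop
From L → x x B:
  - x is a terminal: add 'x' and stop
From L → (:
  - '(' is a terminal: add '(' and stop

Collecting: FIRST(L) = { '(', 'x' }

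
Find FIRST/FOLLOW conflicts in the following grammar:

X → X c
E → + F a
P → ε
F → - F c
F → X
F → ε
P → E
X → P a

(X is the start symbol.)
Yes. F → X with FOLLOW(F) on { 'a' }

Nullable non-terminals: F, P.
FIRST sets used below: FIRST(X) = { '+', 'a' }, FIRST(E) = { '+' }

F: nullable alternative(s) F → ε; FOLLOW(F) = { 'a', 'c' }
  F → - F c: FIRST \ {ε} = { '-' } — disjoint from FOLLOW(F)
  F → X: FIRST \ {ε} = { '+', 'a' } — overlaps FOLLOW(F) on { 'a' }: CONFLICT
  F → ε: FIRST \ {ε} = { } — this is the only nullable alternative, skip

P: nullable alternative(s) P → ε; FOLLOW(P) = { 'a' }
  P → ε: FIRST \ {ε} = { } — this is the only nullable alternative, skip
  P → E: FIRST \ {ε} = { '+' } — disjoint from FOLLOW(P)

E, X have no nullable alternative, so no FIRST/FOLLOW check is needed there.

So the grammar has 1 FIRST/FOLLOW conflict (marked CONFLICT above).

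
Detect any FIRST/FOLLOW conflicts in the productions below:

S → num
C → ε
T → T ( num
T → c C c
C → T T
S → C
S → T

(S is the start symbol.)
A FIRST/FOLLOW conflict occurs when a non-terminal N has a nullable alternative N → β (β ⇒* ε) and another alternative N → α with FIRST(α) ∩ FOLLOW(N) ≠ ∅: on such a lookahead the parser cannot decide between expanding α and letting N vanish via β.

Nullable non-terminals: C, S.
FIRST sets used below: FIRST(T) = { 'c' }, FIRST(C) = { 'c', ε }

C: nullable alternative(s) C → ε; FOLLOW(C) = { $, 'c' }
  C → ε: FIRST \ {ε} = { } — this is the only nullable alternative, skip
  C → T T: FIRST \ {ε} = { 'c' } — overlaps FOLLOW(C) on { 'c' }: CONFLICT

S: nullable alternative(s) S → C; FOLLOW(S) = { $ }
  S → num: FIRST \ {ε} = { 'num' } — disjoint from FOLLOW(S)
  S → C: FIRST \ {ε} = { 'c' } — this is the only nullable alternative, skip
  S → T: FIRST \ {ε} = { 'c' } — disjoint from FOLLOW(S)

T has no nullable alternative, so no FIRST/FOLLOW check is needed there.

So the grammar has 1 FIRST/FOLLOW conflict (marked CONFLICT above).

Answer: Yes. C → T T with FOLLOW(C) on { 'c' }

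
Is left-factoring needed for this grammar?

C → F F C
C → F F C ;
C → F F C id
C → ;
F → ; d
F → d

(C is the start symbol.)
Left-factoring is needed when two productions for the same non-terminal
share a common prefix on the right-hand side.

Productions for C:
  C → F F C
  C → F F C ;
  C → F F C id
  C → ;
Productions for F:
  F → ; d
  F → d

Found common prefix 'F F C' in productions for C

Answer: Yes, C has productions with common prefix 'F F C'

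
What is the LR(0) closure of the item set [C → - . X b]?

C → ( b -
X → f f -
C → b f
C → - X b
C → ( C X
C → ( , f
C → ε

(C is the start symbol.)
{ [C → - . X b], [X → . f f -] }

Start with: [C → - . X b]
  [C → - . X b] has the dot before X: add [X → . f f -]
No further items can be added.

CLOSURE = { [C → - . X b], [X → . f f -] }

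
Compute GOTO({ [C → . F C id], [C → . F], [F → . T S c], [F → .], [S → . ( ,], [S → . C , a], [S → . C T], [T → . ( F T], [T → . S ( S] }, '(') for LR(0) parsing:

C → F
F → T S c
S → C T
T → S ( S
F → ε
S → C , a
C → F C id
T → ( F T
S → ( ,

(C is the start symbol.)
{ [C → . F C id], [C → . F], [F → . T S c], [F → .], [S → ( . ,], [S → . ( ,], [S → . C , a], [S → . C T], [T → ( . F T], [T → . ( F T], [T → . S ( S] }

GOTO(I, '(') = CLOSURE({ [A → αX.β] : [A → α.Xβ] ∈ I, X = '(' })

Items with dot before '(', with the dot advanced:
  [S → . ( ,] → [S → ( . ,]
  [T → . ( F T] → [T → ( . F T]
Closure of the advanced items:
  [T → ( . F T] has the dot before F: add [F → . T S c], [F → .]
  [F → . T S c] has the dot before T: add [T → . S ( S], [T → . ( F T]
  [T → . S ( S] has the dot before S: add [S → . C T], [S → . C , a], [S → . ( ,]
  [S → . C T] has the dot before C: add [C → . F], [C → . F C id]

GOTO = { [C → . F C id], [C → . F], [F → . T S c], [F → .], [S → ( . ,], [S → . ( ,], [S → . C , a], [S → . C T], [T → ( . F T], [T → . ( F T], [T → . S ( S] }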